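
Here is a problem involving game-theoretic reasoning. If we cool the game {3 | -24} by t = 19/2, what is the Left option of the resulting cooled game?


Original game: {3 | -24} (a switch {a | b} with a > b).
Cooling by t (for t below the temperature (a - b)/2 = 27/2) taxes each move by t: {a | b} cooled by t is {a - t | b + t}.
Cooling amount: t = 19/2
Cooled Left option: 3 - 19/2 = -13/2
Cooled Right option: -24 + 19/2 = -29/2
Cooled game: {-13/2 | -29/2}
Left option = -13/2

-13/2


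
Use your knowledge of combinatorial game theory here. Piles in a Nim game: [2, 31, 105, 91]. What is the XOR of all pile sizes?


We need the XOR (exclusive or) of all pile sizes.
After XOR-ing pile 1 (size 2): 0 XOR 2 = 2
After XOR-ing pile 2 (size 31): 2 XOR 31 = 29
After XOR-ing pile 3 (size 105): 29 XOR 105 = 116
After XOR-ing pile 4 (size 91): 116 XOR 91 = 47
The Nim-value of this position is 47.

47


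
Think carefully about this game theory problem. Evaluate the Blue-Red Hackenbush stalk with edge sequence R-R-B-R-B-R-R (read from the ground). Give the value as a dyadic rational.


Edges (from ground): R-R-B-R-B-R-R
By Berlekamp's sign-expansion rule, a Blue-Red Hackenbush stalk has the value of the surreal number whose sign sequence is the edge sequence with B -> + and R -> -.
Sign sequence: --+-+--
Trace the sign expansion in the surreal number tree, starting from 0:
Edge 1: R (sign -) -> bounds (-inf, 0), value = -1
Edge 2: R (sign -) -> bounds (-inf, -1), value = -2
Edge 3: B (sign +) -> bounds (-2, -1), value = -3/2
Edge 4: R (sign -) -> bounds (-2, -3/2), value = -7/4
Edge 5: B (sign +) -> bounds (-7/4, -3/2), value = -13/8
Edge 6: R (sign -) -> bounds (-7/4, -13/8), value = -27/16
Edge 7: R (sign -) -> bounds (-7/4, -27/16), value = -55/32
Game value = -55/32

-55/32


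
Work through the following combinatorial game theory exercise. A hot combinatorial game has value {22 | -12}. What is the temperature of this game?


The game is {22 | -12}, a switch {a | b} with numbers a > b.
Cooling {a | b} by t gives {a - t | b + t}, which stops being hot when a - t = b + t, i.e. at t = (a - b)/2. So the temperature of a switch is (a - b)/2.
Temperature = (Left option - Right option) / 2
= (22 - (-12)) / 2
= 34 / 2
= 17

17


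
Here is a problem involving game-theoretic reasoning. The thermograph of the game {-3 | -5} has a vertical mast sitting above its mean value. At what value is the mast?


Game = {-3 | -5}, a switch {a | b} with numbers a > b.
Its thermograph has left wall a - t and right wall b + t, which meet at t = (a - b)/2, where both equal (a + b)/2. So the mast (mean value) is at (a + b)/2.
Mean = (-3 + (-5))/2 = -8/2 = -4

-4


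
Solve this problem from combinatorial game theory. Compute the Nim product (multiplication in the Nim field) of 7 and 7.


Nim multiplication is bilinear over XOR: (u XOR v) * w = (u*w) XOR (v*w).
So we split each operand into its bit components and XOR the pairwise Nim products.
7 = 1 + 2 + 4 (as XOR of powers of 2).
7 = 1 + 2 + 4 (as XOR of powers of 2).
Using the standard Nim-product table on single bits:
  2*2 = 3,   2*4 = 8,   2*8 = 12,
  4*4 = 6,   4*8 = 11,  8*8 = 13,
and  1*x = x (identity), k*l = l*k (commutative).
Pairwise Nim products:
  1 * 1 = 1
  1 * 2 = 2
  1 * 4 = 4
  2 * 1 = 2
  2 * 2 = 3
  2 * 4 = 8
  4 * 1 = 4
  4 * 2 = 8
  4 * 4 = 6
XOR them: 1 XOR 2 XOR 4 XOR 2 XOR 3 XOR 8 XOR 4 XOR 8 XOR 6 = 4.
Result: 7 * 7 = 4 (in Nim).

4


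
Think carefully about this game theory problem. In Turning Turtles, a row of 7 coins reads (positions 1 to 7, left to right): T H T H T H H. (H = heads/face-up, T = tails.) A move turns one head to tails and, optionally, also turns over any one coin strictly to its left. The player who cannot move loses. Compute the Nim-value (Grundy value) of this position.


Coins: T H T H T H H
Key fact: a single head at position k behaves exactly like a Nim heap of size k (turning it to T and optionally flipping a coin at j < k corresponds to moving the heap from k to j, or to 0), and heads combine as a disjunctive sum (two heads at the same place would cancel, matching j XOR j = 0). So the Nim-value is the XOR of the 1-indexed positions of the heads.
Face-up positions (1-indexed): [2, 4, 6, 7]
XOR 0 with 2: 0 XOR 2 = 2
XOR 2 with 4: 2 XOR 4 = 6
XOR 6 with 6: 6 XOR 6 = 0
XOR 0 with 7: 0 XOR 7 = 7
Nim-value = 7

7


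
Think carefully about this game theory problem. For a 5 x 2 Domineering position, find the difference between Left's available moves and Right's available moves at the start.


Board is 5 x 2 (rows x cols).
Left (vertical) placements: (rows-1) * cols = 4 * 2 = 8
Right (horizontal) placements: rows * (cols-1) = 5 * 1 = 5
Advantage = Left - Right = 8 - 5 = 3

3


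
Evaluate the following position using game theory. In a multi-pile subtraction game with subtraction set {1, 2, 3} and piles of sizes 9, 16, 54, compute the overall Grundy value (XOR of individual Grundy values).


Subtraction set: {1, 2, 3}
For this subtraction set, G(n) = n mod 4 (period = max + 1 = 4).
Pile 1 (size 9): G(9) = 9 mod 4 = 1
Pile 2 (size 16): G(16) = 16 mod 4 = 0
Pile 3 (size 54): G(54) = 54 mod 4 = 2
Total Grundy value = XOR of all: 1 XOR 0 XOR 2 = 3

3


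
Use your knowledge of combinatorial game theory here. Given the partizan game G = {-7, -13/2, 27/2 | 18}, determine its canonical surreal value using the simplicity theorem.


Left options: {-7, -13/2, 27/2}, max = 27/2
Right options: {18}, min = 18
All options are numbers and max(Left) < min(Right), so by the simplicity theorem the value is the simplest (earliest-born) number strictly between 27/2 and 18.
Integers 14 through 17 all lie strictly between 27/2 and 18.
Among integers, the simplest (lowest birthday = smallest |n|; 0 is born on day 0, +-n on day n) is 14.
No non-integer in the interval can be simpler: if x is a non-integer in the interval, then floor(x) or ceil(x) also lies in the interval (the interval contains an integer), and both are proper prefixes of x's sign expansion, i.e. born earlier. So the game value is 14.
Game value = 14

14


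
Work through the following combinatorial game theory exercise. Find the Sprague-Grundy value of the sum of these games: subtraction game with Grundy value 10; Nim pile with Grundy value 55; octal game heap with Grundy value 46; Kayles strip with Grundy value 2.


By the Sprague-Grundy theorem, the Grundy value of a sum of games is the XOR of individual Grundy values.
subtraction game: Grundy value = 10. Running XOR: 0 XOR 10 = 10
Nim pile: Grundy value = 55. Running XOR: 10 XOR 55 = 61
octal game heap: Grundy value = 46. Running XOR: 61 XOR 46 = 19
Kayles strip: Grundy value = 2. Running XOR: 19 XOR 2 = 17
The combined Grundy value is 17.

17


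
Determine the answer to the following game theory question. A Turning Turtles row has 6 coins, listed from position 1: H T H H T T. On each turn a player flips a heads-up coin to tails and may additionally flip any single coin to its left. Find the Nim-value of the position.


Coins: H T H H T T
Key fact: a single head at position k behaves exactly like a Nim heap of size k (turning it to T and optionally flipping a coin at j < k corresponds to moving the heap from k to j, or to 0), and heads combine as a disjunctive sum (two heads at the same place would cancel, matching j XOR j = 0). So the Nim-value is the XOR of the 1-indexed positions of the heads.
Face-up positions (1-indexed): [1, 3, 4]
XOR 0 with 1: 0 XOR 1 = 1
XOR 1 with 3: 1 XOR 3 = 2
XOR 2 with 4: 2 XOR 4 = 6
Nim-value = 6

6


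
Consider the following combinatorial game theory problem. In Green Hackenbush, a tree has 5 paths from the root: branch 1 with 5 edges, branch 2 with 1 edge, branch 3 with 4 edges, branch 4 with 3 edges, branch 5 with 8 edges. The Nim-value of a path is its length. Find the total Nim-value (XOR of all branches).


The tree has 5 branches from the ground vertex.
In Green Hackenbush, the Nim-value of a simple path of length k is k.
Branch 1: length 5, Nim-value = 5
Branch 2: length 1, Nim-value = 1
Branch 3: length 4, Nim-value = 4
Branch 4: length 3, Nim-value = 3
Branch 5: length 8, Nim-value = 8
Total Nim-value = XOR of all branch values:
0 XOR 5 = 5
5 XOR 1 = 4
4 XOR 4 = 0
0 XOR 3 = 3
3 XOR 8 = 11
Nim-value of the tree = 11

11


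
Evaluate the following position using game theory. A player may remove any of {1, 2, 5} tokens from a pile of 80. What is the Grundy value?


The subtraction set is S = {1, 2, 5}.
G(k) = mex{ G(k - s) : s in S, s <= k }. We compute iteratively: G(0) = 0.
G(1) = mex({0}) = 1
G(2) = mex({0, 1}) = 2
G(3) = mex({1, 2}) = 0
G(4) = mex({0, 2}) = 1
G(5) = mex({0, 1}) = 2
G(6) = mex({1, 2}) = 0
G(7) = mex({0, 2}) = 1
Observe that G(3)..G(7) = 0, 1, 2, 0, 1 repeats G(0)..G(4) = 0, 1, 2, 0, 1.
For k >= max(S) = 5, G(k) is determined by the previous 5 values G(k-5)..G(k-1); a window of 5 consecutive values has recurred shifted by 3, so by induction G(k + 3) = G(k) for all k >= 0: the sequence is periodic from the start with period 3.
One period: G(0..2) = 0, 1, 2.
80 mod 3 = 2, so G(80) = G(2) = 2.

2


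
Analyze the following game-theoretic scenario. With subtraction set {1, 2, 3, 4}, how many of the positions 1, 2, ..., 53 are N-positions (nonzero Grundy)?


Subtraction set S = {1, 2, 3, 4}, so G(n) = n mod 5.
G(n) = 0 when n is a multiple of 5.
Multiples of 5 in [1, 53]: 10
N-positions (nonzero Grundy) = 53 - 10 = 43

43


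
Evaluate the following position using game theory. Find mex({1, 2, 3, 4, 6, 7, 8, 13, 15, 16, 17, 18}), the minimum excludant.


Set = {1, 2, 3, 4, 6, 7, 8, 13, 15, 16, 17, 18}
0 is NOT in the set. This is the mex.
mex = 0

0


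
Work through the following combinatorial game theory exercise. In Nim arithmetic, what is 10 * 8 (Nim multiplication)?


Nim multiplication is bilinear over XOR: (u XOR v) * w = (u*w) XOR (v*w).
So we split each operand into its bit components and XOR the pairwise Nim products.
10 = 2 + 8 (as XOR of powers of 2).
8 = 8 (as XOR of powers of 2).
Using the standard Nim-product table on single bits:
  2*2 = 3,   2*4 = 8,   2*8 = 12,
  4*4 = 6,   4*8 = 11,  8*8 = 13,
and  1*x = x (identity), k*l = l*k (commutative).
Pairwise Nim products:
  2 * 8 = 12
  8 * 8 = 13
XOR them: 12 XOR 13 = 1.
Result: 10 * 8 = 1 (in Nim).

1


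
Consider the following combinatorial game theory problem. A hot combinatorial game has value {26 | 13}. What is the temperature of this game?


The game is {26 | 13}, a switch {a | b} with numbers a > b.
Cooling {a | b} by t gives {a - t | b + t}, which stops being hot when a - t = b + t, i.e. at t = (a - b)/2. So the temperature of a switch is (a - b)/2.
Temperature = (Left option - Right option) / 2
= (26 - (13)) / 2
= 13 / 2
= 13/2

13/2


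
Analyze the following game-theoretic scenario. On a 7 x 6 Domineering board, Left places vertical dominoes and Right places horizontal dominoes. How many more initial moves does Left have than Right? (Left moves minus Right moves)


Board is 7 x 6 (rows x cols).
Left (vertical) placements: (rows-1) * cols = 6 * 6 = 36
Right (horizontal) placements: rows * (cols-1) = 7 * 5 = 35
Advantage = Left - Right = 36 - 35 = 1

1


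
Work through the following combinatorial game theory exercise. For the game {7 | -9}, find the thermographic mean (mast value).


Game = {7 | -9}, a switch {a | b} with numbers a > b.
Its thermograph has left wall a - t and right wall b + t, which meet at t = (a - b)/2, where both equal (a + b)/2. So the mast (mean value) is at (a + b)/2.
Mean = (7 + (-9))/2 = -2/2 = -1

-1


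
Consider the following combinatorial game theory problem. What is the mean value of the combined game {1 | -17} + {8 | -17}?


G1 = {1 | -17}, G2 = {8 | -17}
Each is a switch {a | b} with numbers a > b; its mean value is (a + b)/2, and mean value is additive over game sums: m(G1 + G2) = m(G1) + m(G2).
Mean of G1 = (1 + (-17))/2 = -16/2 = -8
Mean of G2 = (8 + (-17))/2 = -9/2 = -9/2
Mean of G1 + G2 = -8 + -9/2 = -25/2

-25/2


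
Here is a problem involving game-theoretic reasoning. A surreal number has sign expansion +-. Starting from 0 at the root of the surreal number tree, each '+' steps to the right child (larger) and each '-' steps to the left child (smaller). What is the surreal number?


Sign expansion: +-
Rule: track bounds (lo, hi), initially (-inf, +inf). On '+', the current value becomes lo and we move to the simplest number in (value, hi): value + 1 if hi = +inf, otherwise the midpoint (value + hi)/2. On '-', the current value becomes hi and we move to value - 1 if lo = -inf, otherwise the midpoint (lo + value)/2.
Start at 0.
Step 1: sign = +, move right. Bounds: (0, +inf). Value = 1
Step 2: sign = -, move left. Bounds: (0, 1). Value = 1/2
The surreal number with sign expansion +- is 1/2.

1/2


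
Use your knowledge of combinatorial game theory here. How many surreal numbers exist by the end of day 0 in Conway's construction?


Day 0: {|} = 0 is born. Count = 1.
Day n: the number of surreal numbers born by day n is 2^(n+1) - 1.
By day 0: 2^1 - 1 = 1
By day 0: 1 surreal numbers.

1


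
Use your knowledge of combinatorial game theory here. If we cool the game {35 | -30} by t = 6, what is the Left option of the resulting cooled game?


Original game: {35 | -30} (a switch {a | b} with a > b).
Cooling by t (for t below the temperature (a - b)/2 = 65/2) taxes each move by t: {a | b} cooled by t is {a - t | b + t}.
Cooling amount: t = 6
Cooled Left option: 35 - 6 = 29
Cooled Right option: -30 + 6 = -24
Cooled game: {29 | -24}
Left option = 29

29


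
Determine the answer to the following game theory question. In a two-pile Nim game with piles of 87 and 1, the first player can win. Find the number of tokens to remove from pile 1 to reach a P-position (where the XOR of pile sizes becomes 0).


Piles: 87 and 1
Current XOR: 87 XOR 1 = 86 (non-zero, so this is an N-position).
To make the XOR zero, we need to find a move that balances the piles.
For pile 1 (size 87): target = 87 XOR 86 = 1
We reduce pile 1 from 87 to 1.
Tokens removed: 87 - 1 = 86
Verification: 1 XOR 1 = 0

86


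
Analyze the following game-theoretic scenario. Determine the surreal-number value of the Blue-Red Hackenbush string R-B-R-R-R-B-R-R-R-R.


Edges (from ground): R-B-R-R-R-B-R-R-R-R
By Berlekamp's sign-expansion rule, a Blue-Red Hackenbush stalk has the value of the surreal number whose sign sequence is the edge sequence with B -> + and R -> -.
Sign sequence: -+---+----
Trace the sign expansion in the surreal number tree, starting from 0:
Edge 1: R (sign -) -> bounds (-inf, 0), value = -1
Edge 2: B (sign +) -> bounds (-1, 0), value = -1/2
Edge 3: R (sign -) -> bounds (-1, -1/2), value = -3/4
Edge 4: R (sign -) -> bounds (-1, -3/4), value = -7/8
Edge 5: R (sign -) -> bounds (-1, -7/8), value = -15/16
Edge 6: B (sign +) -> bounds (-15/16, -7/8), value = -29/32
Edge 7: R (sign -) -> bounds (-15/16, -29/32), value = -59/64
Edge 8: R (sign -) -> bounds (-15/16, -59/64), value = -119/128
Edge 9: R (sign -) -> bounds (-15/16, -119/128), value = -239/256
Edge 10: R (sign -) -> bounds (-15/16, -239/256), value = -479/512
Game value = -479/512

-479/512


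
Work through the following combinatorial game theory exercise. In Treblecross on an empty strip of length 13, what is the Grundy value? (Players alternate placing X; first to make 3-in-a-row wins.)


Treblecross: place X on empty cells; 3-in-a-row wins.
Playing within two cells of an existing X lets the opponent win at once, so sensible play treats the cells i-2..i+2 around each X as dead. The player left with no safe cell loses, so this is a normal-play take-away game on strips of safe cells.
Placing X at cell i (0-indexed) of a strip of k safe cells leaves independent strips of sizes max(0, i-2) and max(0, k-i-3). Hence G(k) = mex{ G(max(0,i-2)) XOR G(max(0,k-i-3)) : 0 <= i < k }, with G(0) = 0.
G(1): splits (0,0):0^0=0 -> mex({0}) = 1
G(2): splits (0,0):0^0=0 -> mex({0}) = 1
G(3): splits (0,0):0^0=0 -> mex({0}) = 1
G(4): splits (0,1):0^1=1 (0,0):0^0=0 -> mex({0, 1}) = 2
G(5): splits (0,2):0^1=1 (0,1):0^1=1 (0,0):0^0=0 -> mex({0, 1}) = 2
G(6) = mex({1}) = 0
G(7) = mex({0, 1, 2}) = 3
G(8) = mex({0, 1, 2}) = 3
G(9) = mex({0, 2}) = 1
G(10) = mex({0, 2, 3}) = 1
G(11) = mex({0, 3}) = 1
G(12) = mex({1, 3}) = 0
G(13) = mex({0, 1, 2, 3}) = 4
Therefore G(13) = 4.

4


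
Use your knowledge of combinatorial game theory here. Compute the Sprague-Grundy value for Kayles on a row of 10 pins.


Kayles: a move removes 1 or 2 adjacent pins from a contiguous row.
Removing pins from a row of k leaves two independent rows (a, b) with a + b = k - 1 (one pin) or a + b = k - 2 (two pins); an end removal gives a = 0.
By Sprague-Grundy, G(k) = mex{ G(a) XOR G(b) } over all these splits. G(0) = 0.
G(1): splits (0,0):0^0=0 -> mex({0}) = 1
G(2): splits (0,1):0^1=1 (0,0):0^0=0 -> mex({0, 1}) = 2
G(3): splits (0,2):0^2=2 (1,1):1^1=0 (0,1):0^1=1 -> mex({0, 1, 2}) = 3
G(4): splits (0,3):0^3=3 (1,2):1^2=3 (0,2):0^2=2 (1,1):1^1=0 -> mex({0, 2, 3}) = 1
G(5): splits (0,4):0^1=1 (1,3):1^3=2 (2,2):2^2=0 (0,3):0^3=3 (1,2):1^2=3 -> mex({0, 1, 2, 3}) = 4
G(6) = mex({0, 1, 2, 4}) = 3
G(7) = mex({0, 1, 3, 4, 5}) = 2
G(8) = mex({0, 2, 3, 5, 6}) = 1
G(9) = mex({0, 1, 2, 3, 6, 7}) = 4
G(10) = mex({0, 1, 3, 4, 5, 7}) = 2
Therefore G(10) = 2.

2


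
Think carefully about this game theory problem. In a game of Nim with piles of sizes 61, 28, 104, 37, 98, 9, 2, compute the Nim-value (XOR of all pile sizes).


We need the XOR (exclusive or) of all pile sizes.
After XOR-ing pile 1 (size 61): 0 XOR 61 = 61
After XOR-ing pile 2 (size 28): 61 XOR 28 = 33
After XOR-ing pile 3 (size 104): 33 XOR 104 = 73
After XOR-ing pile 4 (size 37): 73 XOR 37 = 108
After XOR-ing pile 5 (size 98): 108 XOR 98 = 14
After XOR-ing pile 6 (size 9): 14 XOR 9 = 7
After XOR-ing pile 7 (size 2): 7 XOR 2 = 5
The Nim-value of this position is 5.

5


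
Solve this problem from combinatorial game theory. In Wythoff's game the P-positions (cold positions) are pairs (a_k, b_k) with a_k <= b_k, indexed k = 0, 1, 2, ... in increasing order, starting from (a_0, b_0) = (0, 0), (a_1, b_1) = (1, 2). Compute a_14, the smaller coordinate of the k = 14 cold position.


By Wythoff's theorem, a_k = floor(k * phi) and b_k = floor(k * phi^2) = a_k + k, where phi = (1 + sqrt(5))/2 is the golden ratio.
phi = (1 + sqrt(5))/2 = 1.618034
k = 14
k * phi = 14 * 1.618034 = 22.652476
a_14 = floor(k * phi) = 22

22


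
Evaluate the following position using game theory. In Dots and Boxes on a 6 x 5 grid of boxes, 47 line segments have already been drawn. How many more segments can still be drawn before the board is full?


Grid: 6 x 5 boxes, i.e. 7 rows and 6 columns of dots.
Horizontal edges: (rows + 1) * cols = 7 * 5 = 35
Vertical edges: rows * (cols + 1) = 6 * 6 = 36
Total edges: 35 + 36 = 71
Edges drawn: 47
Remaining: 71 - 47 = 24

24


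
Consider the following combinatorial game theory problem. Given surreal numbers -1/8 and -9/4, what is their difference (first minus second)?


x = -1/8, y = -9/4
Converting to common denominator: 8
x = -1/8, y = -18/8
x - y = -1/8 - -9/4 = 17/8

17/8


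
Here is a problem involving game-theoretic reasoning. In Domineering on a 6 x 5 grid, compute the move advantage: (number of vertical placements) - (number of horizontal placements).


Board is 6 x 5 (rows x cols).
Left (vertical) placements: (rows-1) * cols = 5 * 5 = 25
Right (horizontal) placements: rows * (cols-1) = 6 * 4 = 24
Advantage = Left - Right = 25 - 24 = 1

1


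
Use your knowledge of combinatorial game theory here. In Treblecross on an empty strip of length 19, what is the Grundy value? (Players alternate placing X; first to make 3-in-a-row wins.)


Treblecross: place X on empty cells; 3-in-a-row wins.
Playing within two cells of an existing X lets the opponent win at once, so sensible play treats the cells i-2..i+2 around each X as dead. The player left with no safe cell loses, so this is a normal-play take-away game on strips of safe cells.
Placing X at cell i (0-indexed) of a strip of k safe cells leaves independent strips of sizes max(0, i-2) and max(0, k-i-3). Hence G(k) = mex{ G(max(0,i-2)) XOR G(max(0,k-i-3)) : 0 <= i < k }, with G(0) = 0.
G(1): splits (0,0):0^0=0 -> mex({0}) = 1
G(2): splits (0,0):0^0=0 -> mex({0}) = 1
G(3): splits (0,0):0^0=0 -> mex({0}) = 1
G(4): splits (0,1):0^1=1 (0,0):0^0=0 -> mex({0, 1}) = 2
G(5): splits (0,2):0^1=1 (0,1):0^1=1 (0,0):0^0=0 -> mex({0, 1}) = 2
G(6) = mex({1}) = 0
G(7) = mex({0, 1, 2}) = 3
G(8) = mex({0, 1, 2}) = 3
G(9) = mex({0, 2}) = 1
G(10) = mex({0, 2, 3}) = 1
G(11) = mex({0, 3}) = 1
G(12) = mex({1, 3}) = 0
G(13) = mex({0, 1, 2, 3}) = 4
G(14) = mex({0, 1, 2}) = 3
G(15) = mex({0, 1, 2}) = 3
G(16) = mex({0, 1, 2, 4}) = 3
G(17) = mex({0, 1, 3, 4}) = 2
G(18) = mex({0, 1, 3, 4}) = 2
G(19) = mex({0, 1, 3, 5}) = 2
Therefore G(19) = 2.

2


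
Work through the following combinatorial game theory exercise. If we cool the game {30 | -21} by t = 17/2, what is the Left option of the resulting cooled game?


Original game: {30 | -21} (a switch {a | b} with a > b).
Cooling by t (for t below the temperature (a - b)/2 = 51/2) taxes each move by t: {a | b} cooled by t is {a - t | b + t}.
Cooling amount: t = 17/2
Cooled Left option: 30 - 17/2 = 43/2
Cooled Right option: -21 + 17/2 = -25/2
Cooled game: {43/2 | -25/2}
Left option = 43/2

43/2


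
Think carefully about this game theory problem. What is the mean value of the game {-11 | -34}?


Game = {-11 | -34}, a switch {a | b} with numbers a > b.
Its thermograph has left wall a - t and right wall b + t, which meet at t = (a - b)/2, where both equal (a + b)/2. So the mast (mean value) is at (a + b)/2.
Mean = (-11 + (-34))/2 = -45/2 = -45/2

-45/2


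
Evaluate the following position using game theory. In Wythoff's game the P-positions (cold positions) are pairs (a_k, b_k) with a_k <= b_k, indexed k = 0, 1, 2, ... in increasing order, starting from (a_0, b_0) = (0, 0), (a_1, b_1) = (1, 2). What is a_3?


By Wythoff's theorem, a_k = floor(k * phi) and b_k = floor(k * phi^2) = a_k + k, where phi = (1 + sqrt(5))/2 is the golden ratio.
phi = (1 + sqrt(5))/2 = 1.618034
k = 3
k * phi = 3 * 1.618034 = 4.854102
a_3 = floor(k * phi) = 4

4


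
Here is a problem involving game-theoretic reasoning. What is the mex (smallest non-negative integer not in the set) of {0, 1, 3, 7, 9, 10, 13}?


Set = {0, 1, 3, 7, 9, 10, 13}
0 is in the set.
1 is in the set.
2 is NOT in the set. This is the mex.
mex = 2

2


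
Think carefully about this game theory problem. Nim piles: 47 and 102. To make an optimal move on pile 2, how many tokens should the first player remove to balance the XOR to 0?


Piles: 47 and 102
Current XOR: 47 XOR 102 = 73 (non-zero, so this is an N-position).
To make the XOR zero, we need to find a move that balances the piles.
For pile 2 (size 102): target = 102 XOR 73 = 47
We reduce pile 2 from 102 to 47.
Tokens removed: 102 - 47 = 55
Verification: 47 XOR 47 = 0

55


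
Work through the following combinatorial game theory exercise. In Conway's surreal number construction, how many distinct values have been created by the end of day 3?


Day 0: {|} = 0 is born. Count = 1.
Day n: the number of surreal numbers born by day n is 2^(n+1) - 1.
By day 0: 2^1 - 1 = 1
By day 1: 2^2 - 1 = 3
By day 2: 2^3 - 1 = 7
By day 3: 2^4 - 1 = 15
By day 3: 15 surreal numbers.

15


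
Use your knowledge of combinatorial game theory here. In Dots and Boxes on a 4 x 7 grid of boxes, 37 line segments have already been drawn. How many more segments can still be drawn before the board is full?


Grid: 4 x 7 boxes, i.e. 5 rows and 8 columns of dots.
Horizontal edges: (rows + 1) * cols = 5 * 7 = 35
Vertical edges: rows * (cols + 1) = 4 * 8 = 32
Total edges: 35 + 32 = 67
Edges drawn: 37
Remaining: 67 - 37 = 30

30


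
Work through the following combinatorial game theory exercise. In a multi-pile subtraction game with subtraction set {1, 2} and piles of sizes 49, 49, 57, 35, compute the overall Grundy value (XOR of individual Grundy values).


Subtraction set: {1, 2}
For this subtraction set, G(n) = n mod 3 (period = max + 1 = 3).
Pile 1 (size 49): G(49) = 49 mod 3 = 1
Pile 2 (size 49): G(49) = 49 mod 3 = 1
Pile 3 (size 57): G(57) = 57 mod 3 = 0
Pile 4 (size 35): G(35) = 35 mod 3 = 2
Total Grundy value = XOR of all: 1 XOR 1 XOR 0 XOR 2 = 2

2


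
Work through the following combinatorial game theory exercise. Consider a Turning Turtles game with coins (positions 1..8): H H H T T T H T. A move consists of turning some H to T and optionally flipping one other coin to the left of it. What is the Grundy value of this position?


Coins: H H H T T T H T
Key fact: a single head at position k behaves exactly like a Nim heap of size k (turning it to T and optionally flipping a coin at j < k corresponds to moving the heap from k to j, or to 0), and heads combine as a disjunctive sum (two heads at the same place would cancel, matching j XOR j = 0). So the Nim-value is the XOR of the 1-indexed positions of the heads.
Face-up positions (1-indexed): [1, 2, 3, 7]
XOR 0 with 1: 0 XOR 1 = 1
XOR 1 with 2: 1 XOR 2 = 3
XOR 3 with 3: 3 XOR 3 = 0
XOR 0 with 7: 0 XOR 7 = 7
Nim-value = 7

7


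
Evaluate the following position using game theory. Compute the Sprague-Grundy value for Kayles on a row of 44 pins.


Kayles: a move removes 1 or 2 adjacent pins from a contiguous row.
Removing pins from a row of k leaves two independent rows (a, b) with a + b = k - 1 (one pin) or a + b = k - 2 (two pins); an end removal gives a = 0.
By Sprague-Grundy, G(k) = mex{ G(a) XOR G(b) } over all these splits. G(0) = 0.
G(1): splits (0,0):0^0=0 -> mex({0}) = 1
G(2): splits (0,1):0^1=1 (0,0):0^0=0 -> mex({0, 1}) = 2
G(3): splits (0,2):0^2=2 (1,1):1^1=0 (0,1):0^1=1 -> mex({0, 1, 2}) = 3
G(4): splits (0,3):0^3=3 (1,2):1^2=3 (0,2):0^2=2 (1,1):1^1=0 -> mex({0, 2, 3}) = 1
G(5): splits (0,4):0^1=1 (1,3):1^3=2 (2,2):2^2=0 (0,3):0^3=3 (1,2):1^2=3 -> mex({0, 1, 2, 3}) = 4
G(6) = mex({0, 1, 2, 4}) = 3
G(7) = mex({0, 1, 3, 4, 5}) = 2
G(8) = mex({0, 2, 3, 5, 6}) = 1
G(9) = mex({0, 1, 2, 3, 6, 7}) = 4
G(10) = mex({0, 1, 3, 4, 5, 7}) = 2
G(11) = mex({0, 1, 2, 3, 4, 5}) = 6
G(12) = mex({0, 1, 2, 3, 5, 6, 7}) = 4
G(13) = mex({0, 2, 3, 4, 6, 7}) = 1
G(14) = mex({0, 1, 4, 5, 6, 7}) = 2
G(15) = mex({0, 1, 2, 3, 4, 5, 6}) = 7
G(16) = mex({0, 2, 3, 5, 6, 7}) = 1
G(17) = mex({0, 1, 2, 3, 5, 6, 7}) = 4
G(18) = mex({0, 1, 2, 4, 5, 6}) = 3
G(19) = mex({0, 1, 3, 4, 5, 7}) = 2
G(20) = mex({0, 2, 3, 4, 5, 6, 7}) = 1
G(21) = mex({0, 1, 2, 3, 5, 6, 7}) = 4
G(22) = mex({0, 1, 2, 3, 4, 5, 7}) = 6
G(23) = mex({0, 1, 2, 3, 4, 5, 6}) = 7
G(24) = mex({0, 1, 2, 3, 5, 6, 7}) = 4
G(25) = mex({0, 2, 3, 4, 6, 7}) = 1
G(26) = mex({0, 1, 3, 4, 5, 6, 7}) = 2
G(27) = mex({0, 1, 2, 3, 4, 5, 6, 7}) = 8
G(28) = mex({0, 1, 2, 3, 4, 6, 7, 8}) = 5
G(29) = mex({0, 1, 2, 3, 5, 6, 7, 8, 9}) = 4
G(30) = mex({0, 1, 2, 3, 4, 5, 6, 9, 10}) = 7
G(31) = mex({0, 1, 3, 4, 5, 7, 10, 11}) = 2
G(32) = mex({0, 2, 3, 4, 5, 6, 7, 9, 11}) = 1
G(33) = mex({0, 1, 2, 3, 4, 5, 6, 7, 9, 12}) = 8
G(34) = mex({0, 1, 2, 3, 4, 5, 7, 8, 11, 12}) = 6
G(35) = mex({0, 1, 2, 3, 4, 5, 6, 8, 9, 10, 11}) = 7
G(36) = mex({0, 1, 2, 3, 5, 6, 7, 9, 10}) = 4
G(37) = mex({0, 2, 3, 4, 6, 7, 9, 10, 11, 12}) = 1
G(38) = mex({0, 1, 3, 4, 5, 6, 7, 9, 10, 11, 12}) = 2
G(39) = mex({0, 1, 2, 4, 5, 6, 7, 9, 10, 12, 14}) = 3
G(40) = mex({0, 2, 3, 4, 6, 7, 11, 12, 14}) = 1
G(41) = mex({0, 1, 2, 3, 5, 6, 7, 9, 10, 11, 12}) = 4
G(42) = mex({0, 1, 2, 3, 4, 5, 6, 9, 10}) = 7
G(43) = mex({0, 1, 3, 4, 5, 7, 9, 10, 12, 15}) = 2
G(44) = mex({0, 2, 3, 4, 5, 6, 7, 9, 10, 12, 15}) = 1
Therefore G(44) = 1.

1


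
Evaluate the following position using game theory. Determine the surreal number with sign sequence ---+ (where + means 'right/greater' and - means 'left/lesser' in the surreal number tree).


Sign expansion: ---+
Rule: track bounds (lo, hi), initially (-inf, +inf). On '+', the current value becomes lo and we move to the simplest number in (value, hi): value + 1 if hi = +inf, otherwise the midpoint (value + hi)/2. On '-', the current value becomes hi and we move to value - 1 if lo = -inf, otherwise the midpoint (lo + value)/2.
Start at 0.
Step 1: sign = -, move left. Bounds: (-inf, 0). Value = -1
Step 2: sign = -, move left. Bounds: (-inf, -1). Value = -2
Step 3: sign = -, move left. Bounds: (-inf, -2). Value = -3
Step 4: sign = +, move right. Bounds: (-3, -2). Value = -5/2
The surreal number with sign expansion ---+ is -5/2.

-5/2


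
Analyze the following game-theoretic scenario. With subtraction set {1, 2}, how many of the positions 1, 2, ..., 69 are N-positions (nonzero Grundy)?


Subtraction set S = {1, 2}, so G(n) = n mod 3.
G(n) = 0 when n is a multiple of 3.
Multiples of 3 in [1, 69]: 23
N-positions (nonzero Grundy) = 69 - 23 = 46

46


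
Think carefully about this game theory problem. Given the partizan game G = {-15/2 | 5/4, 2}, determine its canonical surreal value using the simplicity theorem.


Left options: {-15/2}, max = -15/2
Right options: {5/4, 2}, min = 5/4
All options are numbers and max(Left) < min(Right), so by the simplicity theorem the value is the simplest (earliest-born) number strictly between -15/2 and 5/4.
Integers -7 through 1 all lie strictly between -15/2 and 5/4.
Among integers, the simplest (lowest birthday = smallest |n|; 0 is born on day 0, +-n on day n) is 0.
No non-integer in the interval can be simpler: if x is a non-integer in the interval, then floor(x) or ceil(x) also lies in the interval (the interval contains an integer), and both are proper prefixes of x's sign expansion, i.e. born earlier. So the game value is 0.
Game value = 0

0


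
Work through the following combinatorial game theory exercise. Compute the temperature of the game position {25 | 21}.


The game is {25 | 21}, a switch {a | b} with numbers a > b.
Cooling {a | b} by t gives {a - t | b + t}, which stops being hot when a - t = b + t, i.e. at t = (a - b)/2. So the temperature of a switch is (a - b)/2.
Temperature = (Left option - Right option) / 2
= (25 - (21)) / 2
= 4 / 2
= 2

2


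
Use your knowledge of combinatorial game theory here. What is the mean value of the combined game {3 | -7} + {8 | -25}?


G1 = {3 | -7}, G2 = {8 | -25}
Each is a switch {a | b} with numbers a > b; its mean value is (a + b)/2, and mean value is additive over game sums: m(G1 + G2) = m(G1) + m(G2).
Mean of G1 = (3 + (-7))/2 = -4/2 = -2
Mean of G2 = (8 + (-25))/2 = -17/2 = -17/2
Mean of G1 + G2 = -2 + -17/2 = -21/2

-21/2


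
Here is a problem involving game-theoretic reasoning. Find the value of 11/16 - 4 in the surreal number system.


x = 11/16, y = 4
Converting to common denominator: 16
x = 11/16, y = 64/16
x - y = 11/16 - 4 = -53/16

-53/16


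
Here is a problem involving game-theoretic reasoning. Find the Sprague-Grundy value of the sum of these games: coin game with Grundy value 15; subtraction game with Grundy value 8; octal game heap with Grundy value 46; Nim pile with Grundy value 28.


By the Sprague-Grundy theorem, the Grundy value of a sum of games is the XOR of individual Grundy values.
coin game: Grundy value = 15. Running XOR: 0 XOR 15 = 15
subtraction game: Grundy value = 8. Running XOR: 15 XOR 8 = 7
octal game heap: Grundy value = 46. Running XOR: 7 XOR 46 = 41
Nim pile: Grundy value = 28. Running XOR: 41 XOR 28 = 53
The combined Grundy value is 53.

53


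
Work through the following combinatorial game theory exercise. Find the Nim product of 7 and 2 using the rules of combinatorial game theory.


Nim multiplication is bilinear over XOR: (u XOR v) * w = (u*w) XOR (v*w).
So we split each operand into its bit components and XOR the pairwise Nim products.
7 = 1 + 2 + 4 (as XOR of powers of 2).
2 = 2 (as XOR of powers of 2).
Using the standard Nim-product table on single bits:
  2*2 = 3,   2*4 = 8,   2*8 = 12,
  4*4 = 6,   4*8 = 11,  8*8 = 13,
and  1*x = x (identity), k*l = l*k (commutative).
Pairwise Nim products:
  1 * 2 = 2
  2 * 2 = 3
  4 * 2 = 8
XOR them: 2 XOR 3 XOR 8 = 9.
Result: 7 * 2 = 9 (in Nim).

9


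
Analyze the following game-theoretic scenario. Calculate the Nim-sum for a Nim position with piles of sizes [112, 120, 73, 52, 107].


We need the XOR (exclusive or) of all pile sizes.
After XOR-ing pile 1 (size 112): 0 XOR 112 = 112
After XOR-ing pile 2 (size 120): 112 XOR 120 = 8
After XOR-ing pile 3 (size 73): 8 XOR 73 = 65
After XOR-ing pile 4 (size 52): 65 XOR 52 = 117
After XOR-ing pile 5 (size 107): 117 XOR 107 = 30
The Nim-value of this position is 30.

30


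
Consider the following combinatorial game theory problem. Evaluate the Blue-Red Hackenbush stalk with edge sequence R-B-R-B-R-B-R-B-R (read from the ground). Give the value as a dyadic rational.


Edges (from ground): R-B-R-B-R-B-R-B-R
By Berlekamp's sign-expansion rule, a Blue-Red Hackenbush stalk has the value of the surreal number whose sign sequence is the edge sequence with B -> + and R -> -.
Sign sequence: -+-+-+-+-
Trace the sign expansion in the surreal number tree, starting from 0:
Edge 1: R (sign -) -> bounds (-inf, 0), value = -1
Edge 2: B (sign +) -> bounds (-1, 0), value = -1/2
Edge 3: R (sign -) -> bounds (-1, -1/2), value = -3/4
Edge 4: B (sign +) -> bounds (-3/4, -1/2), value = -5/8
Edge 5: R (sign -) -> bounds (-3/4, -5/8), value = -11/16
Edge 6: B (sign +) -> bounds (-11/16, -5/8), value = -21/32
Edge 7: R (sign -) -> bounds (-11/16, -21/32), value = -43/64
Edge 8: B (sign +) -> bounds (-43/64, -21/32), value = -85/128
Edge 9: R (sign -) -> bounds (-43/64, -85/128), value = -171/256
Game value = -171/256

-171/256


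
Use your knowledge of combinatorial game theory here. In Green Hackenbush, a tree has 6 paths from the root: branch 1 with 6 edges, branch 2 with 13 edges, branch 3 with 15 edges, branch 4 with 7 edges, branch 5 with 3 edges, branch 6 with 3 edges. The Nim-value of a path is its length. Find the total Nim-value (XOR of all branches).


The tree has 6 branches from the ground vertex.
In Green Hackenbush, the Nim-value of a simple path of length k is k.
Branch 1: length 6, Nim-value = 6
Branch 2: length 13, Nim-value = 13
Branch 3: length 15, Nim-value = 15
Branch 4: length 7, Nim-value = 7
Branch 5: length 3, Nim-value = 3
Branch 6: length 3, Nim-value = 3
Total Nim-value = XOR of all branch values:
0 XOR 6 = 6
6 XOR 13 = 11
11 XOR 15 = 4
4 XOR 7 = 3
3 XOR 3 = 0
0 XOR 3 = 3
Nim-value of the tree = 3

3


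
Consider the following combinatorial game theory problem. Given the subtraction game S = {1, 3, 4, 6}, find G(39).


The subtraction set is S = {1, 3, 4, 6}.
G(k) = mex{ G(k - s) : s in S, s <= k }. We compute iteratively: G(0) = 0.
G(1) = mex({0}) = 1
G(2) = mex({1}) = 0
G(3) = mex({0}) = 1
G(4) = mex({0, 1}) = 2
G(5) = mex({0, 1, 2}) = 3
G(6) = mex({0, 1, 3}) = 2
G(7) = mex({1, 2}) = 0
G(8) = mex({0, 2, 3}) = 1
G(9) = mex({1, 2, 3}) = 0
G(10) = mex({0, 2}) = 1
G(11) = mex({0, 1, 3}) = 2
G(12) = mex({0, 1, 2}) = 3
Observe that G(7)..G(12) = 0, 1, 0, 1, 2, 3 repeats G(0)..G(5) = 0, 1, 0, 1, 2, 3.
For k >= max(S) = 6, G(k) is determined by the previous 6 values G(k-6)..G(k-1); a window of 6 consecutive values has recurred shifted by 7, so by induction G(k + 7) = G(k) for all k >= 0: the sequence is periodic from the start with period 7.
One period: G(0..6) = 0, 1, 0, 1, 2, 3, 2.
39 mod 7 = 4, so G(39) = G(4) = 2.

2


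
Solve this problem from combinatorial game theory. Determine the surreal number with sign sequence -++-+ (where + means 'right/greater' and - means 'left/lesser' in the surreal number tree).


Sign expansion: -++-+
Rule: track bounds (lo, hi), initially (-inf, +inf). On '+', the current value becomes lo and we move to the simplest number in (value, hi): value + 1 if hi = +inf, otherwise the midpoint (value + hi)/2. On '-', the current value becomes hi and we move to value - 1 if lo = -inf, otherwise the midpoint (lo + value)/2.
Start at 0.
Step 1: sign = -, move left. Bounds: (-inf, 0). Value = -1
Step 2: sign = +, move right. Bounds: (-1, 0). Value = -1/2
Step 3: sign = +, move right. Bounds: (-1/2, 0). Value = -1/4
Step 4: sign = -, move left. Bounds: (-1/2, -1/4). Value = -3/8
Step 5: sign = +, move right. Bounds: (-3/8, -1/4). Value = -5/16
The surreal number with sign expansion -++-+ is -5/16.

-5/16


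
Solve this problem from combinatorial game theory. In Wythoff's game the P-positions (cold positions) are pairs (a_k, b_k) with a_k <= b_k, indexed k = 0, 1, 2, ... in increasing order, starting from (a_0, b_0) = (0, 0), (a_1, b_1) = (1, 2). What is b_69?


By Wythoff's theorem, a_k = floor(k * phi) and b_k = floor(k * phi^2) = a_k + k, where phi = (1 + sqrt(5))/2 is the golden ratio.
phi = (1 + sqrt(5))/2 = 1.618034
phi^2 = phi + 1 = 2.618034
k = 69
k * phi^2 = 69 * 2.618034 = 180.644345
b_69 = floor(k * phi^2) = 180 (check: a_69 + k = 111 + 69 = 180)

180


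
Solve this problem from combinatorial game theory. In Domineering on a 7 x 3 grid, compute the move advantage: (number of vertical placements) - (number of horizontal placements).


Board is 7 x 3 (rows x cols).
Left (vertical) placements: (rows-1) * cols = 6 * 3 = 18
Right (horizontal) placements: rows * (cols-1) = 7 * 2 = 14
Advantage = Left - Right = 18 - 14 = 4

4


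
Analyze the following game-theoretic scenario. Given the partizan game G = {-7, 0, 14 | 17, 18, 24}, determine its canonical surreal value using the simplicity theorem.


Left options: {-7, 0, 14}, max = 14
Right options: {17, 18, 24}, min = 17
All options are numbers and max(Left) < min(Right), so by the simplicity theorem the value is the simplest (earliest-born) number strictly between 14 and 17.
Integers 15 through 16 all lie strictly between 14 and 17.
Among integers, the simplest (lowest birthday = smallest |n|; 0 is born on day 0, +-n on day n) is 15.
No non-integer in the interval can be simpler: if x is a non-integer in the interval, then floor(x) or ceil(x) also lies in the interval (the interval contains an integer), and both are proper prefixes of x's sign expansion, i.e. born earlier. So the game value is 15.
Game value = 15

15


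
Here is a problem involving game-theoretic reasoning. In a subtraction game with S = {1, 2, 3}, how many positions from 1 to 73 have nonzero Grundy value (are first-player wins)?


Subtraction set S = {1, 2, 3}, so G(n) = n mod 4.
G(n) = 0 when n is a multiple of 4.
Multiples of 4 in [1, 73]: 18
N-positions (nonzero Grundy) = 73 - 18 = 55

55


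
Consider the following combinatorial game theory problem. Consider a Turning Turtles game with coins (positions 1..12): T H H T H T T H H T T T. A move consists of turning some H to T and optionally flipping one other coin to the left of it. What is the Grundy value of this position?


Coins: T H H T H T T H H T T T
Key fact: a single head at position k behaves exactly like a Nim heap of size k (turning it to T and optionally flipping a coin at j < k corresponds to moving the heap from k to j, or to 0), and heads combine as a disjunctive sum (two heads at the same place would cancel, matching j XOR j = 0). So the Nim-value is the XOR of the 1-indexed positions of the heads.
Face-up positions (1-indexed): [2, 3, 5, 8, 9]
XOR 0 with 2: 0 XOR 2 = 2
XOR 2 with 3: 2 XOR 3 = 1
XOR 1 with 5: 1 XOR 5 = 4
XOR 4 with 8: 4 XOR 8 = 12
XOR 12 with 9: 12 XOR 9 = 5
Nim-value = 5

5


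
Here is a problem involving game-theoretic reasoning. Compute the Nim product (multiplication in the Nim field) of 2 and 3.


Nim multiplication is bilinear over XOR: (u XOR v) * w = (u*w) XOR (v*w).
So we split each operand into its bit components and XOR the pairwise Nim products.
2 = 2 (as XOR of powers of 2).
3 = 1 + 2 (as XOR of powers of 2).
Using the standard Nim-product table on single bits:
  2*2 = 3,   2*4 = 8,   2*8 = 12,
  4*4 = 6,   4*8 = 11,  8*8 = 13,
and  1*x = x (identity), k*l = l*k (commutative).
Pairwise Nim products:
  2 * 1 = 2
  2 * 2 = 3
XOR them: 2 XOR 3 = 1.
Result: 2 * 3 = 1 (in Nim).

1


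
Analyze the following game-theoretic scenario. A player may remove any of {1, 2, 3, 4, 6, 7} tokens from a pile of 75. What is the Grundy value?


The subtraction set is S = {1, 2, 3, 4, 6, 7}.
G(k) = mex{ G(k - s) : s in S, s <= k }. We compute iteratively: G(0) = 0.
G(1) = mex({0}) = 1
G(2) = mex({0, 1}) = 2
G(3) = mex({0, 1, 2}) = 3
G(4) = mex({0, 1, 2, 3}) = 4
G(5) = mex({1, 2, 3, 4}) = 0
G(6) = mex({0, 2, 3, 4}) = 1
G(7) = mex({0, 1, 3, 4}) = 2
G(8) = mex({0, 1, 2, 4}) = 3
G(9) = mex({0, 1, 2, 3}) = 4
G(10) = mex({1, 2, 3, 4}) = 0
G(11) = mex({0, 2, 3, 4}) = 1
Observe that G(5)..G(11) = 0, 1, 2, 3, 4, 0, 1 repeats G(0)..G(6) = 0, 1, 2, 3, 4, 0, 1.
For k >= max(S) = 7, G(k) is determined by the previous 7 values G(k-7)..G(k-1); a window of 7 consecutive values has recurred shifted by 5, so by induction G(k + 5) = G(k) for all k >= 0: the sequence is periodic from the start with period 5.
One period: G(0..4) = 0, 1, 2, 3, 4.
75 mod 5 = 0, so G(75) = G(0) = 0.

0
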